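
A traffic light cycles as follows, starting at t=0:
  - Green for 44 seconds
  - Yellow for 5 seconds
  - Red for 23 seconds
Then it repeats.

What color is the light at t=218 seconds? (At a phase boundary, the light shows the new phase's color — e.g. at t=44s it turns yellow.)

Answer: green

Derivation:
Cycle length = 44 + 5 + 23 = 72s
t = 218, phase_t = 218 mod 72 = 2
2 < 44 (green end) → GREEN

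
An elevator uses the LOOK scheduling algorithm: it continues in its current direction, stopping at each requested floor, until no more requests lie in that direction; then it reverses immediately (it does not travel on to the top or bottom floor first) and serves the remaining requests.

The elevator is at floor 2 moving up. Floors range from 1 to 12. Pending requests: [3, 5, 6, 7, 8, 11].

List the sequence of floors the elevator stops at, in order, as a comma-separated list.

Answer: 3, 5, 6, 7, 8, 11

Derivation:
Current: 2, moving UP
Serve above first (ascending): [3, 5, 6, 7, 8, 11]
Then reverse, serve below (descending): []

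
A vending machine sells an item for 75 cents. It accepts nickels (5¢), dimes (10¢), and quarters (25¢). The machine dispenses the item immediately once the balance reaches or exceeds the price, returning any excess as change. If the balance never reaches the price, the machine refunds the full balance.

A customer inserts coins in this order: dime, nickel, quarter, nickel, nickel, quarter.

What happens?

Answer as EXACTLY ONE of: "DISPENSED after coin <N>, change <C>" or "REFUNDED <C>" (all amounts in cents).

Price: 75¢
Coin 1 (dime, 10¢): balance = 10¢
Coin 2 (nickel, 5¢): balance = 15¢
Coin 3 (quarter, 25¢): balance = 40¢
Coin 4 (nickel, 5¢): balance = 45¢
Coin 5 (nickel, 5¢): balance = 50¢
Coin 6 (quarter, 25¢): balance = 75¢
  → balance >= price → DISPENSE, change = 75 - 75 = 0¢

Answer: DISPENSED after coin 6, change 0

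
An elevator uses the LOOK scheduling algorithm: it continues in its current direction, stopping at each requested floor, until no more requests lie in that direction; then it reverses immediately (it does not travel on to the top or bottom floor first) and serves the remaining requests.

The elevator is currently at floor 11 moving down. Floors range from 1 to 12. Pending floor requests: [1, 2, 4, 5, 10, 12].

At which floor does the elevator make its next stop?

Current floor: 11, direction: down
Requests above: [12]
Requests below: [1, 2, 4, 5, 10]
Moving down and requests lie below → nearest below is max([1, 2, 4, 5, 10]) = 10

Answer: 10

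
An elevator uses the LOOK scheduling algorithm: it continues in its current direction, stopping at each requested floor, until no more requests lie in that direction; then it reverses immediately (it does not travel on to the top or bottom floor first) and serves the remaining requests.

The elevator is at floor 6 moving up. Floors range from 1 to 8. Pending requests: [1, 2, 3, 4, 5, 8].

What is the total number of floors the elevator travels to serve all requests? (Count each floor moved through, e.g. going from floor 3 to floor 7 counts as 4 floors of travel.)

Answer: 9

Derivation:
Start at floor 6 moving up, LOOK stop order: [8, 5, 4, 3, 2, 1]
  6 → 8: |8-6| = 2, total = 2
  8 → 5: |5-8| = 3, total = 5
  5 → 4: |4-5| = 1, total = 6
  4 → 3: |3-4| = 1, total = 7
  3 → 2: |2-3| = 1, total = 8
  2 → 1: |1-2| = 1, total = 9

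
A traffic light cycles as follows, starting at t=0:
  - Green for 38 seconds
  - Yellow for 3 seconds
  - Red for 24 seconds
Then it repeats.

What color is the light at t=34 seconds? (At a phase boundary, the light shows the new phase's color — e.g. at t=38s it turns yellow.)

Cycle length = 38 + 3 + 24 = 65s
t = 34, phase_t = 34 mod 65 = 34
34 < 38 (green end) → GREEN

Answer: green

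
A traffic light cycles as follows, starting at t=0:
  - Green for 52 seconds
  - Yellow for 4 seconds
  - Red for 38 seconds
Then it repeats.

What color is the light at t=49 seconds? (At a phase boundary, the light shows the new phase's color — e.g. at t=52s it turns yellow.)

Cycle length = 52 + 4 + 38 = 94s
t = 49, phase_t = 49 mod 94 = 49
49 < 52 (green end) → GREEN

Answer: green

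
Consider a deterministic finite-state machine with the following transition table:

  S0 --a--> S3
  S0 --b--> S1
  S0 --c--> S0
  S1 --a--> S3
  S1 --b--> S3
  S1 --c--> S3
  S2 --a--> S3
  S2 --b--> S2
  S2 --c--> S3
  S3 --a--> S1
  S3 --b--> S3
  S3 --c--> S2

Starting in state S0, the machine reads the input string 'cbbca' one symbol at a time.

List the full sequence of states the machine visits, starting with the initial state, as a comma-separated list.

Start: S0
  read 'c': S0 --c--> S0
  read 'b': S0 --b--> S1
  read 'b': S1 --b--> S3
  read 'c': S3 --c--> S2
  read 'a': S2 --a--> S3

Answer: S0, S0, S1, S3, S2, S3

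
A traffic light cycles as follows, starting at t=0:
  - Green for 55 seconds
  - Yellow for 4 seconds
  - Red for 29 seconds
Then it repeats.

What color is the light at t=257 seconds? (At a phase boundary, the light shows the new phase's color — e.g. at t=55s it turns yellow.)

Cycle length = 55 + 4 + 29 = 88s
t = 257, phase_t = 257 mod 88 = 81
81 >= 59 → RED

Answer: red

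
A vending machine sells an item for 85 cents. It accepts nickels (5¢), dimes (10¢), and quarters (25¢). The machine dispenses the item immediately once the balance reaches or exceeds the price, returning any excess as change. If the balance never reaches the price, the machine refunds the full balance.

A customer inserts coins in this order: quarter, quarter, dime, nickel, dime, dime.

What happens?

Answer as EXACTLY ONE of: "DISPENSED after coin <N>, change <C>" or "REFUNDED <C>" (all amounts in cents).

Answer: DISPENSED after coin 6, change 0

Derivation:
Price: 85¢
Coin 1 (quarter, 25¢): balance = 25¢
Coin 2 (quarter, 25¢): balance = 50¢
Coin 3 (dime, 10¢): balance = 60¢
Coin 4 (nickel, 5¢): balance = 65¢
Coin 5 (dime, 10¢): balance = 75¢
Coin 6 (dime, 10¢): balance = 85¢
  → balance >= price → DISPENSE, change = 85 - 85 = 0¢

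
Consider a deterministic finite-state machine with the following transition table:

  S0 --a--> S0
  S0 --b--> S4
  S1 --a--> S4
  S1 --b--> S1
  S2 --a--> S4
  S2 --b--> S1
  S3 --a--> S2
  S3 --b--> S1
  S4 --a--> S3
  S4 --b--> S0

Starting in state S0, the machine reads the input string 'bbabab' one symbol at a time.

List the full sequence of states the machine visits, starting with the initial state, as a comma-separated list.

Start: S0
  read 'b': S0 --b--> S4
  read 'b': S4 --b--> S0
  read 'a': S0 --a--> S0
  read 'b': S0 --b--> S4
  read 'a': S4 --a--> S3
  read 'b': S3 --b--> S1

Answer: S0, S4, S0, S0, S4, S3, S1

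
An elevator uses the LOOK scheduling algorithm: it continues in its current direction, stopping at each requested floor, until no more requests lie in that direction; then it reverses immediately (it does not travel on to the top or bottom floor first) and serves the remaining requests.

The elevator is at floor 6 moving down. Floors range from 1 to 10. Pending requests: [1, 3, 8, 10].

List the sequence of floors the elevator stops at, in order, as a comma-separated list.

Current: 6, moving DOWN
Serve below first (descending): [3, 1]
Then reverse, serve above (ascending): [8, 10]

Answer: 3, 1, 8, 10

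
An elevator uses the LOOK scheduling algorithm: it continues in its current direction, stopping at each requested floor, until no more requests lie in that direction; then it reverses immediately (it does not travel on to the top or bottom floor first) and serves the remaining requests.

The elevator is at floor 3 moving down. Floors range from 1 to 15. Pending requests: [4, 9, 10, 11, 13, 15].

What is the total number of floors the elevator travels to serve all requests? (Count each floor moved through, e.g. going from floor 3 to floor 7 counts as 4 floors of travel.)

Answer: 12

Derivation:
Start at floor 3 moving down, LOOK stop order: [4, 9, 10, 11, 13, 15]
  3 → 4: |4-3| = 1, total = 1
  4 → 9: |9-4| = 5, total = 6
  9 → 10: |10-9| = 1, total = 7
  10 → 11: |11-10| = 1, total = 8
  11 → 13: |13-11| = 2, total = 10
  13 → 15: |15-13| = 2, total = 12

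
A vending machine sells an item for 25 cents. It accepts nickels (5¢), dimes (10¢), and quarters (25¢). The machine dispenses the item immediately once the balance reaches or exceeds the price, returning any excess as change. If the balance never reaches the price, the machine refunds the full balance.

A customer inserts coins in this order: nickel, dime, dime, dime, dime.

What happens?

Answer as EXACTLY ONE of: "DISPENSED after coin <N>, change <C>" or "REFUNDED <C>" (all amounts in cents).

Price: 25¢
Coin 1 (nickel, 5¢): balance = 5¢
Coin 2 (dime, 10¢): balance = 15¢
Coin 3 (dime, 10¢): balance = 25¢
  → balance >= price → DISPENSE, change = 25 - 25 = 0¢

Answer: DISPENSED after coin 3, change 0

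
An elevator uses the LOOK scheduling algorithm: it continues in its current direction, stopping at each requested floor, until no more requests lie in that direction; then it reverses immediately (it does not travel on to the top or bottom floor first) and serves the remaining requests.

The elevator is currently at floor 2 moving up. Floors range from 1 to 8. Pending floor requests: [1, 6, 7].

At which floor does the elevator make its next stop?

Current floor: 2, direction: up
Requests above: [6, 7]
Requests below: [1]
Moving up and requests lie above → nearest above is min([6, 7]) = 6

Answer: 6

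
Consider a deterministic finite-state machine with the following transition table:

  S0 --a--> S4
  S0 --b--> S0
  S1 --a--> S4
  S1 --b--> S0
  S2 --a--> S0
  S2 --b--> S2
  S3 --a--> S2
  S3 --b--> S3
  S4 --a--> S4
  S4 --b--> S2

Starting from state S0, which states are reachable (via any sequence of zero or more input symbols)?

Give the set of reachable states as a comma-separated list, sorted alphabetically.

BFS from S0:
  visit S0: S0--a-->S4 (new), S0--b-->S0 (seen)
  visit S4: S4--a-->S4 (seen), S4--b-->S2 (new)
  visit S2: S2--a-->S0 (seen), S2--b-->S2 (seen)

Answer: S0, S2, S4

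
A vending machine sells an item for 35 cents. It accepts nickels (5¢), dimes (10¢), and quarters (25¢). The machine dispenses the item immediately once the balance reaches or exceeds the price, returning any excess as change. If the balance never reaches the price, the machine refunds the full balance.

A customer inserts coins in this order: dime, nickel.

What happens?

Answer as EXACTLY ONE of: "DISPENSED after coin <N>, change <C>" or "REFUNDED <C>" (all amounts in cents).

Answer: REFUNDED 15

Derivation:
Price: 35¢
Coin 1 (dime, 10¢): balance = 10¢
Coin 2 (nickel, 5¢): balance = 15¢
All coins inserted, balance 15¢ < price 35¢ → REFUND 15¢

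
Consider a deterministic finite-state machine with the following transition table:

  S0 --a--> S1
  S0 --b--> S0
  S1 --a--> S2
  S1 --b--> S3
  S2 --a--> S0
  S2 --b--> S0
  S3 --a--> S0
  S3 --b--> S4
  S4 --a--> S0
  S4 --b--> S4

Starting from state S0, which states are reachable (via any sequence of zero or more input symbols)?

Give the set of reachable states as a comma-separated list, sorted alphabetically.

Answer: S0, S1, S2, S3, S4

Derivation:
BFS from S0:
  visit S0: S0--a-->S1 (new), S0--b-->S0 (seen)
  visit S1: S1--a-->S2 (new), S1--b-->S3 (new)
  visit S2: S2--a-->S0 (seen), S2--b-->S0 (seen)
  visit S3: S3--a-->S0 (seen), S3--b-->S4 (new)
  visit S4: S4--a-->S0 (seen), S4--b-->S4 (seen)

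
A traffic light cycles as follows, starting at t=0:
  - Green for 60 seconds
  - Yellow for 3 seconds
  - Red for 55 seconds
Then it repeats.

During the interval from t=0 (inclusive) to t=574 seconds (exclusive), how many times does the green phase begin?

Cycle = 60+3+55 = 118s
green phase starts at t = k*118 + 0 for k=0,1,2,...
Need k*118+0 < 574 → k < 4.864
k ∈ {0, ..., 4} → 5 starts

Answer: 5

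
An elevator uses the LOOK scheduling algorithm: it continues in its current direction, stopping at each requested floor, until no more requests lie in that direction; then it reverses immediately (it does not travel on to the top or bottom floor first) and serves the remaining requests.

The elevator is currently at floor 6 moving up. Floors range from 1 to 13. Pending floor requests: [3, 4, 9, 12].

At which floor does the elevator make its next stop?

Current floor: 6, direction: up
Requests above: [9, 12]
Requests below: [3, 4]
Moving up and requests lie above → nearest above is min([9, 12]) = 9

Answer: 9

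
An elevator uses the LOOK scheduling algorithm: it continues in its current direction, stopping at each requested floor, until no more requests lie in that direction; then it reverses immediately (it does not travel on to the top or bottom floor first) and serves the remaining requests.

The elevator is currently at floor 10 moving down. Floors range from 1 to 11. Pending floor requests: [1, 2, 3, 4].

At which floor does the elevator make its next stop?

Answer: 4

Derivation:
Current floor: 10, direction: down
Requests above: []
Requests below: [1, 2, 3, 4]
Moving down and requests lie below → nearest below is max([1, 2, 3, 4]) = 4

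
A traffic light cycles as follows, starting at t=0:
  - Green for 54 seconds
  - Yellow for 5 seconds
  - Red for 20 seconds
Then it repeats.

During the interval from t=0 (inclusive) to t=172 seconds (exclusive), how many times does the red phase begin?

Answer: 2

Derivation:
Cycle = 54+5+20 = 79s
red phase starts at t = k*79 + 59 for k=0,1,2,...
Need k*79+59 < 172 → k < 1.430
k ∈ {0, ..., 1} → 2 starts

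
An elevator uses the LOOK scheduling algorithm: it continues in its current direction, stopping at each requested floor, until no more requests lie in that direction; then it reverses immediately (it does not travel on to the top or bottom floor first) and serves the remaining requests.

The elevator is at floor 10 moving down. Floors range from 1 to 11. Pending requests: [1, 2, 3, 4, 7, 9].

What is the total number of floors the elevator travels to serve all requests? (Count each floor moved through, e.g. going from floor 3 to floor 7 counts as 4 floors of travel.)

Answer: 9

Derivation:
Start at floor 10 moving down, LOOK stop order: [9, 7, 4, 3, 2, 1]
  10 → 9: |9-10| = 1, total = 1
  9 → 7: |7-9| = 2, total = 3
  7 → 4: |4-7| = 3, total = 6
  4 → 3: |3-4| = 1, total = 7
  3 → 2: |2-3| = 1, total = 8
  2 → 1: |1-2| = 1, total = 9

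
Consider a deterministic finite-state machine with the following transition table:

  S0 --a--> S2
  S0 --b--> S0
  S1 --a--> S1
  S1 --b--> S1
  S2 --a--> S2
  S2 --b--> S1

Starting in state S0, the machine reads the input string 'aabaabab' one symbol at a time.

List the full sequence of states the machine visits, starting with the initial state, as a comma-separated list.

Start: S0
  read 'a': S0 --a--> S2
  read 'a': S2 --a--> S2
  read 'b': S2 --b--> S1
  read 'a': S1 --a--> S1
  read 'a': S1 --a--> S1
  read 'b': S1 --b--> S1
  read 'a': S1 --a--> S1
  read 'b': S1 --b--> S1

Answer: S0, S2, S2, S1, S1, S1, S1, S1, S1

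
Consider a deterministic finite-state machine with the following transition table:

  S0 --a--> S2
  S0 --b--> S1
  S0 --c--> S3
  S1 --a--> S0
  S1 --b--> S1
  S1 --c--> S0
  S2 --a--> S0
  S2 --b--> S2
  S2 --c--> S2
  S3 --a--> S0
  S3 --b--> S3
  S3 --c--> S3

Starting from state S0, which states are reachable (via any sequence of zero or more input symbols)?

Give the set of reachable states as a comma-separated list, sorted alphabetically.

BFS from S0:
  visit S0: S0--a-->S2 (new), S0--b-->S1 (new), S0--c-->S3 (new)
  visit S2: S2--a-->S0 (seen), S2--b-->S2 (seen), S2--c-->S2 (seen)
  visit S1: S1--a-->S0 (seen), S1--b-->S1 (seen), S1--c-->S0 (seen)
  visit S3: S3--a-->S0 (seen), S3--b-->S3 (seen), S3--c-->S3 (seen)

Answer: S0, S1, S2, S3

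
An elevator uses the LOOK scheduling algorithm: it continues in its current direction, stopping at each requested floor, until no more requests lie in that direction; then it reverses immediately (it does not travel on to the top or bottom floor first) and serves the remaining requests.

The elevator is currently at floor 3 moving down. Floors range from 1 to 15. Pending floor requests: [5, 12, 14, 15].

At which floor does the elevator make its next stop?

Answer: 5

Derivation:
Current floor: 3, direction: down
Requests above: [5, 12, 14, 15]
Requests below: []
Moving down but no requests below → reverse; nearest above is min([5, 12, 14, 15]) = 5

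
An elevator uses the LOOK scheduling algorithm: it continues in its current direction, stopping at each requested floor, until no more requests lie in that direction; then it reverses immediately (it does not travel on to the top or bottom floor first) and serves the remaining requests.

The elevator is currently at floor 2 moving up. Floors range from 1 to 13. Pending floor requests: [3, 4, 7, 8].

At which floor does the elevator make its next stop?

Answer: 3

Derivation:
Current floor: 2, direction: up
Requests above: [3, 4, 7, 8]
Requests below: []
Moving up and requests lie above → nearest above is min([3, 4, 7, 8]) = 3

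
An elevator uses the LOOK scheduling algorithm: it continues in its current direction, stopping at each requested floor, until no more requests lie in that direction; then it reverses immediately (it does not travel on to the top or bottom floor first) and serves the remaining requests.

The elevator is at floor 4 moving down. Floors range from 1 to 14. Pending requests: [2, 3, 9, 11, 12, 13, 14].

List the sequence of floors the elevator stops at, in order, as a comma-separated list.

Current: 4, moving DOWN
Serve below first (descending): [3, 2]
Then reverse, serve above (ascending): [9, 11, 12, 13, 14]

Answer: 3, 2, 9, 11, 12, 13, 14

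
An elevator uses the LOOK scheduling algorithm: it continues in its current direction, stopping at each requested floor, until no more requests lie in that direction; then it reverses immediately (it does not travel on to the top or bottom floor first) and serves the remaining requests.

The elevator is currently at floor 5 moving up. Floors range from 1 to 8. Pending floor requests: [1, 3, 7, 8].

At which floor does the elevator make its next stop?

Current floor: 5, direction: up
Requests above: [7, 8]
Requests below: [1, 3]
Moving up and requests lie above → nearest above is min([7, 8]) = 7

Answer: 7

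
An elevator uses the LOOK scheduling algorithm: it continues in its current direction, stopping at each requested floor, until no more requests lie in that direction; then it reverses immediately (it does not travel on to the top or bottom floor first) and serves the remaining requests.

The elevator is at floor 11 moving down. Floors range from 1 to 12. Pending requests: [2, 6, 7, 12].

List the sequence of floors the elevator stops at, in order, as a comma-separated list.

Current: 11, moving DOWN
Serve below first (descending): [7, 6, 2]
Then reverse, serve above (ascending): [12]

Answer: 7, 6, 2, 12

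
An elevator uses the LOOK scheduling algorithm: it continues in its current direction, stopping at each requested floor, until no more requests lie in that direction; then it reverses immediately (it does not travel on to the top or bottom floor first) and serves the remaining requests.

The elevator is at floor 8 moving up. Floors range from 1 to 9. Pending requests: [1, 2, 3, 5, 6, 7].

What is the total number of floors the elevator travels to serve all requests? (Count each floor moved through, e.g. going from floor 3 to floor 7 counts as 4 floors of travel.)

Start at floor 8 moving up, LOOK stop order: [7, 6, 5, 3, 2, 1]
  8 → 7: |7-8| = 1, total = 1
  7 → 6: |6-7| = 1, total = 2
  6 → 5: |5-6| = 1, total = 3
  5 → 3: |3-5| = 2, total = 5
  3 → 2: |2-3| = 1, total = 6
  2 → 1: |1-2| = 1, total = 7

Answer: 7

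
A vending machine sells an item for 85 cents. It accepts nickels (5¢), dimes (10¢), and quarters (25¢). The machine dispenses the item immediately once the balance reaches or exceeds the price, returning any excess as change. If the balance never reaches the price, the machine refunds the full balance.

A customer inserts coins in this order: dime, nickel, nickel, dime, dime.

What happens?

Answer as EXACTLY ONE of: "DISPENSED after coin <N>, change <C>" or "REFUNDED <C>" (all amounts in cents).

Price: 85¢
Coin 1 (dime, 10¢): balance = 10¢
Coin 2 (nickel, 5¢): balance = 15¢
Coin 3 (nickel, 5¢): balance = 20¢
Coin 4 (dime, 10¢): balance = 30¢
Coin 5 (dime, 10¢): balance = 40¢
All coins inserted, balance 40¢ < price 85¢ → REFUND 40¢

Answer: REFUNDED 40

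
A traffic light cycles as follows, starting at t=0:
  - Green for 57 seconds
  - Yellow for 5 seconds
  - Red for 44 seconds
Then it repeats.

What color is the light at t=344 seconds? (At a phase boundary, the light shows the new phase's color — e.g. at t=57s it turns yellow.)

Answer: green

Derivation:
Cycle length = 57 + 5 + 44 = 106s
t = 344, phase_t = 344 mod 106 = 26
26 < 57 (green end) → GREEN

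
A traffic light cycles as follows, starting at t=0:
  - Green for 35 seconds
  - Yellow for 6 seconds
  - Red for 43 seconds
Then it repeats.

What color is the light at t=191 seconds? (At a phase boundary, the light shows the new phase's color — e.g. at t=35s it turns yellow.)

Answer: green

Derivation:
Cycle length = 35 + 6 + 43 = 84s
t = 191, phase_t = 191 mod 84 = 23
23 < 35 (green end) → GREEN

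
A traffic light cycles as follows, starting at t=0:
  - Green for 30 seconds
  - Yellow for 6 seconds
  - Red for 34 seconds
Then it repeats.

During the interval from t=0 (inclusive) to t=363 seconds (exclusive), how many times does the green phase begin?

Cycle = 30+6+34 = 70s
green phase starts at t = k*70 + 0 for k=0,1,2,...
Need k*70+0 < 363 → k < 5.186
k ∈ {0, ..., 5} → 6 starts

Answer: 6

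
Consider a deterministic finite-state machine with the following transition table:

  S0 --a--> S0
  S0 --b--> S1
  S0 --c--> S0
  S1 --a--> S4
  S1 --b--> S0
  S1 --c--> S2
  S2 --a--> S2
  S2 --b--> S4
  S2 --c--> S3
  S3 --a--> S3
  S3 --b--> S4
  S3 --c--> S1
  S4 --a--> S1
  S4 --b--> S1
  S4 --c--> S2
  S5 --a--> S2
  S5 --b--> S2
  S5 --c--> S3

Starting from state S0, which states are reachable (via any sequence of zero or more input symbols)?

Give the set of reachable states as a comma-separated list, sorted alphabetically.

Answer: S0, S1, S2, S3, S4

Derivation:
BFS from S0:
  visit S0: S0--a-->S0 (seen), S0--b-->S1 (new), S0--c-->S0 (seen)
  visit S1: S1--a-->S4 (new), S1--b-->S0 (seen), S1--c-->S2 (new)
  visit S4: S4--a-->S1 (seen), S4--b-->S1 (seen), S4--c-->S2 (seen)
  visit S2: S2--a-->S2 (seen), S2--b-->S4 (seen), S2--c-->S3 (new)
  visit S3: S3--a-->S3 (seen), S3--b-->S4 (seen), S3--c-->S1 (seen)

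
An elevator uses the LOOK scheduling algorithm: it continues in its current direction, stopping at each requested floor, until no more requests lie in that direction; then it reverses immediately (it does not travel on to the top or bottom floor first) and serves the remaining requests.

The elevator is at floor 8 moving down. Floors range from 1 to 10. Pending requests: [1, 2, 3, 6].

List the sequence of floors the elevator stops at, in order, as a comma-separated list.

Answer: 6, 3, 2, 1

Derivation:
Current: 8, moving DOWN
Serve below first (descending): [6, 3, 2, 1]
Then reverse, serve above (ascending): []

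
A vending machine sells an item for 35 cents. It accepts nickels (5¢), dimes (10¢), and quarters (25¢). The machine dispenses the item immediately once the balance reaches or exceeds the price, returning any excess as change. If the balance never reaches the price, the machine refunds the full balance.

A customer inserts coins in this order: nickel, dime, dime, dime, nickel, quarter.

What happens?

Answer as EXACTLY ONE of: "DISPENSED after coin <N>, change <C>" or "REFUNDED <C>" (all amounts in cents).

Answer: DISPENSED after coin 4, change 0

Derivation:
Price: 35¢
Coin 1 (nickel, 5¢): balance = 5¢
Coin 2 (dime, 10¢): balance = 15¢
Coin 3 (dime, 10¢): balance = 25¢
Coin 4 (dime, 10¢): balance = 35¢
  → balance >= price → DISPENSE, change = 35 - 35 = 0¢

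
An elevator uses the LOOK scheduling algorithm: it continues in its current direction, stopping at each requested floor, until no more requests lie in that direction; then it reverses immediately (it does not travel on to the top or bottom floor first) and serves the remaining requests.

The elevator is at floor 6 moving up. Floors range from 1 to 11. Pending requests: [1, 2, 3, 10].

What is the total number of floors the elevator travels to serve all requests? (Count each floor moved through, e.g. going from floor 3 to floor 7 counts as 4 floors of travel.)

Answer: 13

Derivation:
Start at floor 6 moving up, LOOK stop order: [10, 3, 2, 1]
  6 → 10: |10-6| = 4, total = 4
  10 → 3: |3-10| = 7, total = 11
  3 → 2: |2-3| = 1, total = 12
  2 → 1: |1-2| = 1, total = 13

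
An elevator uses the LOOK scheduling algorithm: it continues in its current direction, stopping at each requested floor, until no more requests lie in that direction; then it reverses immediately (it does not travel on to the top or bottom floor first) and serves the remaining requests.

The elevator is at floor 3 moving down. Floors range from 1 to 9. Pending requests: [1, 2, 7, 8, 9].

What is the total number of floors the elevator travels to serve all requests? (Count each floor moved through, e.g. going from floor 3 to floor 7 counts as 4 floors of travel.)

Answer: 10

Derivation:
Start at floor 3 moving down, LOOK stop order: [2, 1, 7, 8, 9]
  3 → 2: |2-3| = 1, total = 1
  2 → 1: |1-2| = 1, total = 2
  1 → 7: |7-1| = 6, total = 8
  7 → 8: |8-7| = 1, total = 9
  8 → 9: |9-8| = 1, total = 10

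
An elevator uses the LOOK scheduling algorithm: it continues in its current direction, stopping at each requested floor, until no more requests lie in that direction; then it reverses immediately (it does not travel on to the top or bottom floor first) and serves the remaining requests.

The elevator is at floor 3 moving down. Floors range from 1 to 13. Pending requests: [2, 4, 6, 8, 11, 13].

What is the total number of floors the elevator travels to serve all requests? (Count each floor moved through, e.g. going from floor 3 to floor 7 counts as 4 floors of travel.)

Start at floor 3 moving down, LOOK stop order: [2, 4, 6, 8, 11, 13]
  3 → 2: |2-3| = 1, total = 1
  2 → 4: |4-2| = 2, total = 3
  4 → 6: |6-4| = 2, total = 5
  6 → 8: |8-6| = 2, total = 7
  8 → 11: |11-8| = 3, total = 10
  11 → 13: |13-11| = 2, total = 12

Answer: 12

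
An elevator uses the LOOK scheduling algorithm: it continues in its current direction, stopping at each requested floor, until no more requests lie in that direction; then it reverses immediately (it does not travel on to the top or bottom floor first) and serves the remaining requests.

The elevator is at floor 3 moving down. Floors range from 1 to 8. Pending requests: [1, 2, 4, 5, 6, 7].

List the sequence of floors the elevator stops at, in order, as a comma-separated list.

Current: 3, moving DOWN
Serve below first (descending): [2, 1]
Then reverse, serve above (ascending): [4, 5, 6, 7]

Answer: 2, 1, 4, 5, 6, 7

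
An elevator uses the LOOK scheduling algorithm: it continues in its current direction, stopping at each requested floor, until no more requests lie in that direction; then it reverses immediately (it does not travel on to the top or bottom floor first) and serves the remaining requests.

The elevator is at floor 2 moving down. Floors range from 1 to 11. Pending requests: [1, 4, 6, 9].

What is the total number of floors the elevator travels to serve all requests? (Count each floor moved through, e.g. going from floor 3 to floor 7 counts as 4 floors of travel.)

Start at floor 2 moving down, LOOK stop order: [1, 4, 6, 9]
  2 → 1: |1-2| = 1, total = 1
  1 → 4: |4-1| = 3, total = 4
  4 → 6: |6-4| = 2, total = 6
  6 → 9: |9-6| = 3, total = 9

Answer: 9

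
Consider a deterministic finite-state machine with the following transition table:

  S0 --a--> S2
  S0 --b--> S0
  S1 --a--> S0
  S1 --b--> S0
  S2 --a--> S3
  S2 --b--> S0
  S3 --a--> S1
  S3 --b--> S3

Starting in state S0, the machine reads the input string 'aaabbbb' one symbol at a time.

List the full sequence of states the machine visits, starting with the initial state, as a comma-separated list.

Start: S0
  read 'a': S0 --a--> S2
  read 'a': S2 --a--> S3
  read 'a': S3 --a--> S1
  read 'b': S1 --b--> S0
  read 'b': S0 --b--> S0
  read 'b': S0 --b--> S0
  read 'b': S0 --b--> S0

Answer: S0, S2, S3, S1, S0, S0, S0, S0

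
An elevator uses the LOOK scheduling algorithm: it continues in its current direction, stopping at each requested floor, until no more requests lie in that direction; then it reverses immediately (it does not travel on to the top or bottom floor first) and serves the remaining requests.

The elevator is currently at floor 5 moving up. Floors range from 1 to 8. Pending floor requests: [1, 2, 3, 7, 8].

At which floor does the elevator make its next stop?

Answer: 7

Derivation:
Current floor: 5, direction: up
Requests above: [7, 8]
Requests below: [1, 2, 3]
Moving up and requests lie above → nearest above is min([7, 8]) = 7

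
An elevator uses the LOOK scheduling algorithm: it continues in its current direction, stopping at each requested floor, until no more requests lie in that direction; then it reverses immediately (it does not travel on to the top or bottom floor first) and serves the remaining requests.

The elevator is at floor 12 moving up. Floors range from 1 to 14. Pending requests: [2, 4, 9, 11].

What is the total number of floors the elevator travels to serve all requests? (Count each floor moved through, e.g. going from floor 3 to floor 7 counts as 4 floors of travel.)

Answer: 10

Derivation:
Start at floor 12 moving up, LOOK stop order: [11, 9, 4, 2]
  12 → 11: |11-12| = 1, total = 1
  11 → 9: |9-11| = 2, total = 3
  9 → 4: |4-9| = 5, total = 8
  4 → 2: |2-4| = 2, total = 10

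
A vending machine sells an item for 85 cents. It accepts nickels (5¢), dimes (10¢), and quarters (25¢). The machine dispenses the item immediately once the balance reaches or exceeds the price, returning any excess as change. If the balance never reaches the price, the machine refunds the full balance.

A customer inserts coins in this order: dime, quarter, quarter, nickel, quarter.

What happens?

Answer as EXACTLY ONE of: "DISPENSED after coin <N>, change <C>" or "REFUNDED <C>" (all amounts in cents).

Price: 85¢
Coin 1 (dime, 10¢): balance = 10¢
Coin 2 (quarter, 25¢): balance = 35¢
Coin 3 (quarter, 25¢): balance = 60¢
Coin 4 (nickel, 5¢): balance = 65¢
Coin 5 (quarter, 25¢): balance = 90¢
  → balance >= price → DISPENSE, change = 90 - 85 = 5¢

Answer: DISPENSED after coin 5, change 5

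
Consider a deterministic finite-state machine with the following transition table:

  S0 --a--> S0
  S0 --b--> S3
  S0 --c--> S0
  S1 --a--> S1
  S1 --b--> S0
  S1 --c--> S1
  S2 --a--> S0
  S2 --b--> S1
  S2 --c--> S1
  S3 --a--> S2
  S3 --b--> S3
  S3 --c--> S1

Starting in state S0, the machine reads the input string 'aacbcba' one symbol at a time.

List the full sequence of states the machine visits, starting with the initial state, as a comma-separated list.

Start: S0
  read 'a': S0 --a--> S0
  read 'a': S0 --a--> S0
  read 'c': S0 --c--> S0
  read 'b': S0 --b--> S3
  read 'c': S3 --c--> S1
  read 'b': S1 --b--> S0
  read 'a': S0 --a--> S0

Answer: S0, S0, S0, S0, S3, S1, S0, S0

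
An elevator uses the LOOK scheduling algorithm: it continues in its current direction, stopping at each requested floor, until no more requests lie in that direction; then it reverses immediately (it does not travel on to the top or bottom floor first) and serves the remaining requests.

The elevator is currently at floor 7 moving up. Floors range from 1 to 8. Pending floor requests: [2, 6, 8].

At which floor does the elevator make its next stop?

Answer: 8

Derivation:
Current floor: 7, direction: up
Requests above: [8]
Requests below: [2, 6]
Moving up and requests lie above → nearest above is min([8]) = 8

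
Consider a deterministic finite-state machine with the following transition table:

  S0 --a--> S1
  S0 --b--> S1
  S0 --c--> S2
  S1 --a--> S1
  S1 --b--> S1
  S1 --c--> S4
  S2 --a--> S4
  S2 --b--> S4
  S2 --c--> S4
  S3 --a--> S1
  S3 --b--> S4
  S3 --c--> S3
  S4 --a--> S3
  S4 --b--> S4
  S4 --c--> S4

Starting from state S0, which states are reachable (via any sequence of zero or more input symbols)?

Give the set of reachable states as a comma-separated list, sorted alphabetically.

BFS from S0:
  visit S0: S0--a-->S1 (new), S0--b-->S1 (seen), S0--c-->S2 (new)
  visit S1: S1--a-->S1 (seen), S1--b-->S1 (seen), S1--c-->S4 (new)
  visit S2: S2--a-->S4 (seen), S2--b-->S4 (seen), S2--c-->S4 (seen)
  visit S4: S4--a-->S3 (new), S4--b-->S4 (seen), S4--c-->S4 (seen)
  visit S3: S3--a-->S1 (seen), S3--b-->S4 (seen), S3--c-->S3 (seen)

Answer: S0, S1, S2, S3, S4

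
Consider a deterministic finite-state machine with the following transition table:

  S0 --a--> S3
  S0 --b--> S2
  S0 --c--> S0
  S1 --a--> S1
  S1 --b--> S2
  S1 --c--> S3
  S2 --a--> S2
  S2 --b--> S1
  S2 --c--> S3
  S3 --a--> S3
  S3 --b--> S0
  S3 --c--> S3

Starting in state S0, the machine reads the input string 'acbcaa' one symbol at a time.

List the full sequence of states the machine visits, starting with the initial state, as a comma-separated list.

Answer: S0, S3, S3, S0, S0, S3, S3

Derivation:
Start: S0
  read 'a': S0 --a--> S3
  read 'c': S3 --c--> S3
  read 'b': S3 --b--> S0
  read 'c': S0 --c--> S0
  read 'a': S0 --a--> S3
  read 'a': S3 --a--> S3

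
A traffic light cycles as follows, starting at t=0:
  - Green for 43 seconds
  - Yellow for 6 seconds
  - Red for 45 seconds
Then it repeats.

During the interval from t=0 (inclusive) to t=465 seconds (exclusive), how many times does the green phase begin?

Answer: 5

Derivation:
Cycle = 43+6+45 = 94s
green phase starts at t = k*94 + 0 for k=0,1,2,...
Need k*94+0 < 465 → k < 4.947
k ∈ {0, ..., 4} → 5 starts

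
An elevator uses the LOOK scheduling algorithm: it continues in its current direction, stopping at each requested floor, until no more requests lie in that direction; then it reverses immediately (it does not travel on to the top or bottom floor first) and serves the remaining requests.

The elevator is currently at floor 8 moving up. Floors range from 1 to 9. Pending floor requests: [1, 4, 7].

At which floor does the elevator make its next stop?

Current floor: 8, direction: up
Requests above: []
Requests below: [1, 4, 7]
Moving up but no requests above → reverse; nearest below is max([1, 4, 7]) = 7

Answer: 7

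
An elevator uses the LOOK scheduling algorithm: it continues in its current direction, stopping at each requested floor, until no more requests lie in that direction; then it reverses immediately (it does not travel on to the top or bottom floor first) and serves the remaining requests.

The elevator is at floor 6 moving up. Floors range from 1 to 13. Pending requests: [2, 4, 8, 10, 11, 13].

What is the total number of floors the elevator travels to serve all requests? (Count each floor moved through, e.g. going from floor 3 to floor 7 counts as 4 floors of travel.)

Answer: 18

Derivation:
Start at floor 6 moving up, LOOK stop order: [8, 10, 11, 13, 4, 2]
  6 → 8: |8-6| = 2, total = 2
  8 → 10: |10-8| = 2, total = 4
  10 → 11: |11-10| = 1, total = 5
  11 → 13: |13-11| = 2, total = 7
  13 → 4: |4-13| = 9, total = 16
  4 → 2: |2-4| = 2, total = 18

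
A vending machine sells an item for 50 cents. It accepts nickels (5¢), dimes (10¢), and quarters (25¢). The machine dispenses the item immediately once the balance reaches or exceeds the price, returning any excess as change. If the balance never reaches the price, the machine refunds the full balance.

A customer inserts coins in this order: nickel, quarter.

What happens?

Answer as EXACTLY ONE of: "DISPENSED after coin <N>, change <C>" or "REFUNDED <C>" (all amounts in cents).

Answer: REFUNDED 30

Derivation:
Price: 50¢
Coin 1 (nickel, 5¢): balance = 5¢
Coin 2 (quarter, 25¢): balance = 30¢
All coins inserted, balance 30¢ < price 50¢ → REFUND 30¢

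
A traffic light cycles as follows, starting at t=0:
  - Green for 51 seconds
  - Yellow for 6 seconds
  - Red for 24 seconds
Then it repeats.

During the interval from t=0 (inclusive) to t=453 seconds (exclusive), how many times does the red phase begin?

Cycle = 51+6+24 = 81s
red phase starts at t = k*81 + 57 for k=0,1,2,...
Need k*81+57 < 453 → k < 4.889
k ∈ {0, ..., 4} → 5 starts

Answer: 5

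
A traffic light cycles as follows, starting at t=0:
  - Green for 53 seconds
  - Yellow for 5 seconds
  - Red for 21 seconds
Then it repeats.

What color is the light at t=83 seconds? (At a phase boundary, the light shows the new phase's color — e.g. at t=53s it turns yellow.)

Cycle length = 53 + 5 + 21 = 79s
t = 83, phase_t = 83 mod 79 = 4
4 < 53 (green end) → GREEN

Answer: green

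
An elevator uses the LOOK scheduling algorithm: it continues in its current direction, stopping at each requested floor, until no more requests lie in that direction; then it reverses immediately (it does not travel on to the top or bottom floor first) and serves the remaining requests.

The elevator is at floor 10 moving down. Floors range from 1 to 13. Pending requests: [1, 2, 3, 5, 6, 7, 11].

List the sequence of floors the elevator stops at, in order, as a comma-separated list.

Answer: 7, 6, 5, 3, 2, 1, 11

Derivation:
Current: 10, moving DOWN
Serve below first (descending): [7, 6, 5, 3, 2, 1]
Then reverse, serve above (ascending): [11]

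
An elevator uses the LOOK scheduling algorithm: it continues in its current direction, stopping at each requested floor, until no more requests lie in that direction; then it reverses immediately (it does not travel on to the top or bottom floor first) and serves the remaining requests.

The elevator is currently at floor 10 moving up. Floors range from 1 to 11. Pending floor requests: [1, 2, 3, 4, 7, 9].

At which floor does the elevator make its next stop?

Answer: 9

Derivation:
Current floor: 10, direction: up
Requests above: []
Requests below: [1, 2, 3, 4, 7, 9]
Moving up but no requests above → reverse; nearest below is max([1, 2, 3, 4, 7, 9]) = 9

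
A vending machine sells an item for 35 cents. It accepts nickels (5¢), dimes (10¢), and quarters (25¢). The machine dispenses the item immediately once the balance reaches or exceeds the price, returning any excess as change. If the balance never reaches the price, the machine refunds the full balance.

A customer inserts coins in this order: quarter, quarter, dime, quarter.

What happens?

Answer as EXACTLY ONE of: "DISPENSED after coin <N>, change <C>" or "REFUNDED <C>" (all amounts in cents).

Answer: DISPENSED after coin 2, change 15

Derivation:
Price: 35¢
Coin 1 (quarter, 25¢): balance = 25¢
Coin 2 (quarter, 25¢): balance = 50¢
  → balance >= price → DISPENSE, change = 50 - 35 = 15¢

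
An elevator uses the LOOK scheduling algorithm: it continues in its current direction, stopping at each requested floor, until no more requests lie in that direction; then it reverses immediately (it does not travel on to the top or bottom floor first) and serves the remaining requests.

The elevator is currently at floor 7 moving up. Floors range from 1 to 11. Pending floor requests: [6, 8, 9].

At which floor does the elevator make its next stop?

Answer: 8

Derivation:
Current floor: 7, direction: up
Requests above: [8, 9]
Requests below: [6]
Moving up and requests lie above → nearest above is min([8, 9]) = 8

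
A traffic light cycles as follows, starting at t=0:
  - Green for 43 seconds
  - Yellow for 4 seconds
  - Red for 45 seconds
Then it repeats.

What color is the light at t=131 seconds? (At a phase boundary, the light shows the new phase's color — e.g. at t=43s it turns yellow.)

Answer: green

Derivation:
Cycle length = 43 + 4 + 45 = 92s
t = 131, phase_t = 131 mod 92 = 39
39 < 43 (green end) → GREEN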